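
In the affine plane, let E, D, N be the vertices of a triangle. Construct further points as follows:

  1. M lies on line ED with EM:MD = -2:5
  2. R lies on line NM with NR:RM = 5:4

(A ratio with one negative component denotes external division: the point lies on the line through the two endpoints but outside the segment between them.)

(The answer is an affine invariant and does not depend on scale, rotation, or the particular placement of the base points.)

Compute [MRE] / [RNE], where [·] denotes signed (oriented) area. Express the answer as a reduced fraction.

Assign E = (0, 0), D = (1, 0), N = (0, 1) — the answer is frame-independent, so this choice is without loss of generality.
1. M lies on line ED with EM:MD = -2:5 ⇒ M = (-2/3, 0)
2. R lies on line NM with NR:RM = 5:4 ⇒ R = (-10/27, 4/9)
2·[MRE] = -8/27, 2·[RNE] = -10/27
[MRE]:[RNE] = -8/27:-10/27 = 4/5

[MRE]:[RNE] = 4/5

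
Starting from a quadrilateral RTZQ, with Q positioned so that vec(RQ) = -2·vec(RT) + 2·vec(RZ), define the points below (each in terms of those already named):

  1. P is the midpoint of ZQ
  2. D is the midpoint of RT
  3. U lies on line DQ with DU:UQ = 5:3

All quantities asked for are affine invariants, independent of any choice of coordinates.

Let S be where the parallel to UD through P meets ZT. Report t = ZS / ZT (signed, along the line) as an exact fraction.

t = 3/2

Choose coordinates R = (0, 0), T = (1, 0), Z = (0, 1), Q = (-2, 2).
1. P is the midpoint of ZQ ⇒ P = (-1, 3/2)
2. D is the midpoint of RT ⇒ D = (1/2, 0)
3. U lies on line DQ with DU:UQ = 5:3 ⇒ U = (-17/16, 5/4)
through P parallel to UD: direction (25/16, -5/4); meets ZT at S = (3/2, -1/2)
S = Z + t·(T−Z) with t = 3/2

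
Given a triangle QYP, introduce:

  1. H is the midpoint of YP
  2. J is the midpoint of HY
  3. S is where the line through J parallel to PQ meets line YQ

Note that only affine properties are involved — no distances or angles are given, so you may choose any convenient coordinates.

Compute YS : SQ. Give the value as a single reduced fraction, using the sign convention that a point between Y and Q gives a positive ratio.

YS:SQ = 1/3

Choose coordinates Q = (0, 0), Y = (1, 0), P = (0, 1).
1. H is the midpoint of YP ⇒ H = (1/2, 1/2)
2. J is the midpoint of HY ⇒ J = (3/4, 1/4)
3. S is where the line through J parallel to PQ meets line YQ ⇒ S = (3/4, 0)
S = Y + t·(Q−Y) with t = 1/4, so YS:SQ = t:(1−t) = 1/4:3/4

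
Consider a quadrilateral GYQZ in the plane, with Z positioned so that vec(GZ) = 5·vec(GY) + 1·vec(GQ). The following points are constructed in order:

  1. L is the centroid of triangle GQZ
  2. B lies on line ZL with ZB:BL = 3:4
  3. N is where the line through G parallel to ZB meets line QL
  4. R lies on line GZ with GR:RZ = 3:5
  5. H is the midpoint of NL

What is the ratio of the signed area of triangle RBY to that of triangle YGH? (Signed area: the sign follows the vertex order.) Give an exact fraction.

[RBY]:[YGH] = 3/7

Assign G = (0, 0), Y = (1, 0), Q = (0, 1), Z = (5, 1) — the answer is frame-independent, so this choice is without loss of generality.
1. L is the centroid of triangle GQZ ⇒ L = (5/3, 2/3)
2. B lies on line ZL with ZB:BL = 3:4 ⇒ B = (25/7, 6/7)
3. N is where the line through G parallel to ZB meets line QL ⇒ N = (10/3, 1/3)
4. R lies on line GZ with GR:RZ = 3:5 ⇒ R = (15/8, 3/8)
5. H is the midpoint of NL ⇒ H = (5/2, 1/2)
2·[RBY] = -3/14, 2·[YGH] = -1/2
[RBY]:[YGH] = -3/14:-1/2 = 3/7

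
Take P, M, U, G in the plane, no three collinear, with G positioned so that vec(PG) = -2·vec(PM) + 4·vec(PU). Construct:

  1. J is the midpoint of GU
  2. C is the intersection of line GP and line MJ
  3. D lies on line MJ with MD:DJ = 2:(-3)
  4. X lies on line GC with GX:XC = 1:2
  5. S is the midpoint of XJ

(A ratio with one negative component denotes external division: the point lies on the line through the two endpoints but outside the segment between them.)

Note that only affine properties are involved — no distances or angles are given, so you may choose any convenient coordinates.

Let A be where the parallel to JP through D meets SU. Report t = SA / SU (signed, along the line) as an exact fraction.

Assign P = (0, 0), M = (1, 0), U = (0, 1), G = (-2, 4) — the answer is frame-independent, so this choice is without loss of generality.
1. J is the midpoint of GU ⇒ J = (-1, 5/2)
2. C is the intersection of line GP and line MJ ⇒ C = (-5/3, 10/3)
3. D lies on line MJ with MD:DJ = 2:(-3) ⇒ D = (5, -5)
4. X lies on line GC with GX:XC = 1:2 ⇒ X = (-17/9, 34/9)
5. S is the midpoint of XJ ⇒ S = (-13/9, 113/36)
through D parallel to JP: direction (1, -5/2); meets SU at A = (338/53, -895/106)
A = S + t·(U−S) with t = 287/53

t = 287/53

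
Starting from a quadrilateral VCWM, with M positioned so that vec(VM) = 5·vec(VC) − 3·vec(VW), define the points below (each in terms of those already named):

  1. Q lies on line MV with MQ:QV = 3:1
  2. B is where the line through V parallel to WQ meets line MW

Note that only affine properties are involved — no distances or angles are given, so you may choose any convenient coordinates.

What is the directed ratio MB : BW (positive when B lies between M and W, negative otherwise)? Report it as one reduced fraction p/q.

Assign V = (0, 0), C = (1, 0), W = (0, 1), M = (5, -3) — the answer is frame-independent, so this choice is without loss of generality.
1. Q lies on line MV with MQ:QV = 3:1 ⇒ Q = (5/4, -3/4)
2. B is where the line through V parallel to WQ meets line MW ⇒ B = (-5/3, 7/3)
B = M + t·(W−M) with t = 4/3, so MB:BW = t:(1−t) = 4/3:-1/3

MB:BW = -4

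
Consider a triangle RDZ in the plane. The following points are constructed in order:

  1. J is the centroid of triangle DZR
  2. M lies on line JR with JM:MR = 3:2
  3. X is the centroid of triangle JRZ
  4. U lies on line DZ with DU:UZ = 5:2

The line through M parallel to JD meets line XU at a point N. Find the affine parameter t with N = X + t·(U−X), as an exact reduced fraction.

t = -21/25

Assign R = (0, 0), D = (1, 0), Z = (0, 1) — the answer is frame-independent, so this choice is without loss of generality.
1. J is the centroid of triangle DZR ⇒ J = (1/3, 1/3)
2. M lies on line JR with JM:MR = 3:2 ⇒ M = (2/15, 2/15)
3. X is the centroid of triangle JRZ ⇒ X = (1/9, 4/9)
4. U lies on line DZ with DU:UZ = 5:2 ⇒ U = (2/7, 5/7)
through M parallel to JD: direction (2/3, -1/3); meets XU at N = (-8/225, 49/225)
N = X + t·(U−X) with t = -21/25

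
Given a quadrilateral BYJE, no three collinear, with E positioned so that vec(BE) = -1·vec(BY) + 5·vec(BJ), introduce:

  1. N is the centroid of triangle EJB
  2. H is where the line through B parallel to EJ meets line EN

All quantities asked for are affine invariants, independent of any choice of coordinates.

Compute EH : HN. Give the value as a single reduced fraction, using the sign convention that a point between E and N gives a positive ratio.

EH:HN = -3/2

Set B = (0, 0), Y = (1, 0), J = (0, 1), E = (-1, 5); any affine frame gives the same invariant.
1. N is the centroid of triangle EJB ⇒ N = (-1/3, 2)
2. H is where the line through B parallel to EJ meets line EN ⇒ H = (1, -4)
H = E + t·(N−E) with t = 3, so EH:HN = t:(1−t) = 3:-2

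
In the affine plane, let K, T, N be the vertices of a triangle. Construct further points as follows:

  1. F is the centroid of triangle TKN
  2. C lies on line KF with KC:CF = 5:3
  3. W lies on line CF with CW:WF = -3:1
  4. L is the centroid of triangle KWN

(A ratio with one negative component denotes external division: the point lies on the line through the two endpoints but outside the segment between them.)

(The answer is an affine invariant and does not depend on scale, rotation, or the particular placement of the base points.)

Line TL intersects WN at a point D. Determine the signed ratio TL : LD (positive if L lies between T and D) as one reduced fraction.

Work in coordinates with K = (0, 0), T = (1, 0), N = (0, 1).
1. F is the centroid of triangle TKN ⇒ F = (1/3, 1/3)
2. C lies on line KF with KC:CF = 5:3 ⇒ C = (5/24, 5/24)
3. W lies on line CF with CW:WF = -3:1 ⇒ W = (19/48, 19/48)
4. L is the centroid of triangle KWN ⇒ L = (19/144, 67/144)
line TL meets WN at D = (551/1176, 335/1176)
L = T + t·(D−T) with t = 49/30, so TL:LD = 49/30:-19/30

TL:LD = -49/19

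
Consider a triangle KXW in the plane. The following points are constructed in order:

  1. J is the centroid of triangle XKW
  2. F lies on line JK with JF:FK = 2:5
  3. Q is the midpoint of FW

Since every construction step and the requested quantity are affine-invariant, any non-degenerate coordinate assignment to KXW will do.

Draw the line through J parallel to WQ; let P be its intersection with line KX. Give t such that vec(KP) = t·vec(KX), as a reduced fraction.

t = 7/16

Assign K = (0, 0), X = (1, 0), W = (0, 1) — the answer is frame-independent, so this choice is without loss of generality.
1. J is the centroid of triangle XKW ⇒ J = (1/3, 1/3)
2. F lies on line JK with JF:FK = 2:5 ⇒ F = (5/21, 5/21)
3. Q is the midpoint of FW ⇒ Q = (5/42, 13/21)
through J parallel to WQ: direction (5/42, -8/21); meets KX at P = (7/16, 0)
P = K + t·(X−K) with t = 7/16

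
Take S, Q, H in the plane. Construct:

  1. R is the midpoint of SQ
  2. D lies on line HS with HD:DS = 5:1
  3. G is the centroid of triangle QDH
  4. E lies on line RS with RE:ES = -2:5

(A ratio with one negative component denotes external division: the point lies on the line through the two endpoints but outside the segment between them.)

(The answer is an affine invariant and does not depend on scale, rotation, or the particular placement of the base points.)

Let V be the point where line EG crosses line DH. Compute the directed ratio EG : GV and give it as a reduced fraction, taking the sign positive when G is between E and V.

EG:GV = 3/2

Choose coordinates S = (0, 0), Q = (1, 0), H = (0, 1).
1. R is the midpoint of SQ ⇒ R = (1/2, 0)
2. D lies on line HS with HD:DS = 5:1 ⇒ D = (0, 1/6)
3. G is the centroid of triangle QDH ⇒ G = (1/3, 7/18)
4. E lies on line RS with RE:ES = -2:5 ⇒ E = (5/6, 0)
line EG meets DH at V = (0, 35/54)
G = E + t·(V−E) with t = 3/5, so EG:GV = 3/5:2/5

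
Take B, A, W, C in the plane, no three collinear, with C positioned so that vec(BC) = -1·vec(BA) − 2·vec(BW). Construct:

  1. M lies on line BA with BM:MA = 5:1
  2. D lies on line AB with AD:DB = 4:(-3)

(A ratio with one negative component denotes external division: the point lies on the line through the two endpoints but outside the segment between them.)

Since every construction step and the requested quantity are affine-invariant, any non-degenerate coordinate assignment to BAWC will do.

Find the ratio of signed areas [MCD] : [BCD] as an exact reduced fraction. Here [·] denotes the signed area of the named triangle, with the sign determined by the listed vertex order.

[MCD]:[BCD] = 23/18

Assign B = (0, 0), A = (1, 0), W = (0, 1), C = (-1, -2) — the answer is frame-independent, so this choice is without loss of generality.
1. M lies on line BA with BM:MA = 5:1 ⇒ M = (5/6, 0)
2. D lies on line AB with AD:DB = 4:(-3) ⇒ D = (-3, 0)
2·[MCD] = -23/3, 2·[BCD] = -6
[MCD]:[BCD] = -23/3:-6 = 23/18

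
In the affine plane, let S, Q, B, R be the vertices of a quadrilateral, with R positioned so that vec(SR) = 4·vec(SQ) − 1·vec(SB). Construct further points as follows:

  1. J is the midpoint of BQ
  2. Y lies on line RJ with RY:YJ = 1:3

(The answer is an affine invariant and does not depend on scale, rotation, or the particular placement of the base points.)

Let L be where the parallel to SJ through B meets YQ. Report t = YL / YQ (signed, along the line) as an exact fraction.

Set S = (0, 0), Q = (1, 0), B = (0, 1), R = (4, -1); any affine frame gives the same invariant.
1. J is the midpoint of BQ ⇒ J = (1/2, 1/2)
2. Y lies on line RJ with RY:YJ = 1:3 ⇒ Y = (25/8, -5/8)
through B parallel to SJ: direction (1/2, 1/2); meets YQ at L = (-6/11, 5/11)
L = Y + t·(Q−Y) with t = 19/11

t = 19/11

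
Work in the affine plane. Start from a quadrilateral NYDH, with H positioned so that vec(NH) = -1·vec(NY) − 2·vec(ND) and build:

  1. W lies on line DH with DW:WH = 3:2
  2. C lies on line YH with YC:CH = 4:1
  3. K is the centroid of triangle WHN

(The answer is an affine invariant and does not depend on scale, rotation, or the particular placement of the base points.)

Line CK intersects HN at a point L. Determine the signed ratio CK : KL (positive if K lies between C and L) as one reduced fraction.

Set N = (0, 0), Y = (1, 0), D = (0, 1), H = (-1, -2); any affine frame gives the same invariant.
1. W lies on line DH with DW:WH = 3:2 ⇒ W = (-3/5, -4/5)
2. C lies on line YH with YC:CH = 4:1 ⇒ C = (-3/5, -8/5)
3. K is the centroid of triangle WHN ⇒ K = (-8/15, -14/15)
line CK meets HN at L = (-11/20, -11/10)
K = C + t·(L−C) with t = 4/3, so CK:KL = 4/3:-1/3

CK:KL = -4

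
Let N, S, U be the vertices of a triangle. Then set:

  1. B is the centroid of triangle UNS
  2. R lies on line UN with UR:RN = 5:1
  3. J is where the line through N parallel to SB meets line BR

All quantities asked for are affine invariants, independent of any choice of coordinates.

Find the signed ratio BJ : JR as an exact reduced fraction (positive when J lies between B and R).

Work in coordinates with N = (0, 0), S = (1, 0), U = (0, 1).
1. B is the centroid of triangle UNS ⇒ B = (1/3, 1/3)
2. R lies on line UN with UR:RN = 5:1 ⇒ R = (0, 1/6)
3. J is where the line through N parallel to SB meets line BR ⇒ J = (-1/6, 1/12)
J = B + t·(R−B) with t = 3/2, so BJ:JR = t:(1−t) = 3/2:-1/2

BJ:JR = -3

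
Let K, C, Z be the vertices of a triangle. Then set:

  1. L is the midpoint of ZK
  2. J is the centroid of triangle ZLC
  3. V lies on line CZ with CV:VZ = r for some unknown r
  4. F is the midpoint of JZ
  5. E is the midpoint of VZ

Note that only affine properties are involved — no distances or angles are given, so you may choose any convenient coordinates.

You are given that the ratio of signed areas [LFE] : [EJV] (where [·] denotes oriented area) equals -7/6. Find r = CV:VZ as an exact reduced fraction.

Work in coordinates with K = (0, 0), C = (1, 0), Z = (0, 1).
1. L is the midpoint of ZK ⇒ L = (0, 1/2)
2. J is the centroid of triangle ZLC ⇒ J = (1/3, 1/2)
3. With CV:VZ = r, write λ = r/(r+1) so V = C + λ·(Z−C); V is affine-linear in λ
4. F is the midpoint of JZ ⇒ F = (1/6, 3/4)
5. E is the midpoint of VZ ⇒ E is an affine combination of earlier points and hence also affine-linear in λ
Every point depending on V is an affine combination of V and λ-independent points, so each such coordinate is linear in λ; the λ² term in each signed area is a multiple of (Z−C)×(Z−C) = 0, so 2·[LFE] and 2·[EJV] are each linear in λ. Evaluating at λ=0 and λ=1:
  2·[LFE] = 5/24·λ − 1/8,   2·[EJV] = -1/12·λ + 1/12
So [LFE]:[EJV] = (5/24·λ − 1/8) / (-1/12·λ + 1/12). Setting this equal to -7/6:
  5/24·λ − 1/8 = -7/6·(-1/12·λ + 1/12)  ⇒  λ = 1/4
Then r = λ/(1−λ) = (1/4)/(3/4) = 1/3. Check: with r = 1/3, V = (3/4, 1/4) and [LFE]:[EJV] = -7/6 as required.

r = 1/3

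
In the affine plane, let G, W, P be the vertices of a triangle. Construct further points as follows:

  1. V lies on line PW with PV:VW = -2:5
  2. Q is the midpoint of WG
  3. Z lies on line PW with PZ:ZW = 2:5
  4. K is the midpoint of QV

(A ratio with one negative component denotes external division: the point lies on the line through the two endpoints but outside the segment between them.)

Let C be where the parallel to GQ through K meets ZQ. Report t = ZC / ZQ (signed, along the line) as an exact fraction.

Work in coordinates with G = (0, 0), W = (1, 0), P = (0, 1).
1. V lies on line PW with PV:VW = -2:5 ⇒ V = (-2/3, 5/3)
2. Q is the midpoint of WG ⇒ Q = (1/2, 0)
3. Z lies on line PW with PZ:ZW = 2:5 ⇒ Z = (2/7, 5/7)
4. K is the midpoint of QV ⇒ K = (-1/12, 5/6)
through K parallel to GQ: direction (1/2, 0); meets ZQ at C = (1/4, 5/6)
C = Z + t·(Q−Z) with t = -1/6

t = -1/6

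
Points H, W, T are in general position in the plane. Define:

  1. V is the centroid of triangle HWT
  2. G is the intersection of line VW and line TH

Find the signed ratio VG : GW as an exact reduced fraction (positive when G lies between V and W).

Choose coordinates H = (0, 0), W = (1, 0), T = (0, 1).
1. V is the centroid of triangle HWT ⇒ V = (1/3, 1/3)
2. G is the intersection of line VW and line TH ⇒ G = (0, 1/2)
G = V + t·(W−V) with t = -1/2, so VG:GW = t:(1−t) = -1/2:3/2

VG:GW = -1/3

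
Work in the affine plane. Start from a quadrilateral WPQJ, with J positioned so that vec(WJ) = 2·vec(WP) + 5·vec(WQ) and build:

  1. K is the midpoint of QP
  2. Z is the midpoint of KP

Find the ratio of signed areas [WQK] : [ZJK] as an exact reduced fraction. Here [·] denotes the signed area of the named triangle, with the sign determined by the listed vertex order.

[WQK]:[ZJK] = -1/3

Choose coordinates W = (0, 0), P = (1, 0), Q = (0, 1), J = (2, 5).
1. K is the midpoint of QP ⇒ K = (1/2, 1/2)
2. Z is the midpoint of KP ⇒ Z = (3/4, 1/4)
2·[WQK] = -1/2, 2·[ZJK] = 3/2
[WQK]:[ZJK] = -1/2:3/2 = -1/3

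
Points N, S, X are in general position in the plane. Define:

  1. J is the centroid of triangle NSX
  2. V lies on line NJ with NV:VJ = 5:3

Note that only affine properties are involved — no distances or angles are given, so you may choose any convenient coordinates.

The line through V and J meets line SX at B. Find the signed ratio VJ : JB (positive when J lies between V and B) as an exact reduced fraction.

Assign N = (0, 0), S = (1, 0), X = (0, 1) — the answer is frame-independent, so this choice is without loss of generality.
1. J is the centroid of triangle NSX ⇒ J = (1/3, 1/3)
2. V lies on line NJ with NV:VJ = 5:3 ⇒ V = (5/24, 5/24)
line VJ meets SX at B = (1/2, 1/2)
J = V + t·(B−V) with t = 3/7, so VJ:JB = 3/7:4/7

VJ:JB = 3/4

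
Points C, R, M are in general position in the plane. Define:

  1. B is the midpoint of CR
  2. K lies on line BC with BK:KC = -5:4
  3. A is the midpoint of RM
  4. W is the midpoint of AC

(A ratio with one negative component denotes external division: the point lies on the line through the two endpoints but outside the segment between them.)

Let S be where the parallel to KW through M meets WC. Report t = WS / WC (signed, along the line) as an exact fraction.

Work in coordinates with C = (0, 0), R = (1, 0), M = (0, 1).
1. B is the midpoint of CR ⇒ B = (1/2, 0)
2. K lies on line BC with BK:KC = -5:4 ⇒ K = (-2, 0)
3. A is the midpoint of RM ⇒ A = (1/2, 1/2)
4. W is the midpoint of AC ⇒ W = (1/4, 1/4)
through M parallel to KW: direction (9/4, 1/4); meets WC at S = (9/8, 9/8)
S = W + t·(C−W) with t = -7/2

t = -7/2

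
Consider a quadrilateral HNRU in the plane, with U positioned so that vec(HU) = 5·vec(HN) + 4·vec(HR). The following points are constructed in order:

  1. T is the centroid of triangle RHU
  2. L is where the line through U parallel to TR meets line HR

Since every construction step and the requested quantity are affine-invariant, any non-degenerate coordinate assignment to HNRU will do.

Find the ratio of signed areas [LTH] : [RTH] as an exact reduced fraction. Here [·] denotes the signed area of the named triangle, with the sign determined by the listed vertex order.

Set H = (0, 0), N = (1, 0), R = (0, 1), U = (5, 4); any affine frame gives the same invariant.
1. T is the centroid of triangle RHU ⇒ T = (5/3, 5/3)
2. L is where the line through U parallel to TR meets line HR ⇒ L = (0, 2)
2·[LTH] = -10/3, 2·[RTH] = -5/3
[LTH]:[RTH] = -10/3:-5/3 = 2

[LTH]:[RTH] = 2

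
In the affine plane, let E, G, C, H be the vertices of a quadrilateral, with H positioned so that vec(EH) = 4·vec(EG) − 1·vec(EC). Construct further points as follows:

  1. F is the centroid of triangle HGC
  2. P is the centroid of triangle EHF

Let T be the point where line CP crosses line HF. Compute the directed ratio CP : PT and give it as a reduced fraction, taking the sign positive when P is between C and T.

CP:PT = -11/5

Assign E = (0, 0), G = (1, 0), C = (0, 1), H = (4, -1) — the answer is frame-independent, so this choice is without loss of generality.
1. F is the centroid of triangle HGC ⇒ F = (5/3, 0)
2. P is the centroid of triangle EHF ⇒ P = (17/9, -1/3)
line CP meets HF at T = (34/33, 3/11)
P = C + t·(T−C) with t = 11/6, so CP:PT = 11/6:-5/6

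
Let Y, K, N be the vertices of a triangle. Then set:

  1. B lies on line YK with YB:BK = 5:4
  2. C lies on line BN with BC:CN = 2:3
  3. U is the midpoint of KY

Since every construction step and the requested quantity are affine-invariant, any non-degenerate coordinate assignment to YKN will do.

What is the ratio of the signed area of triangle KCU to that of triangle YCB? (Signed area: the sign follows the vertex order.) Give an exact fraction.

Work in coordinates with Y = (0, 0), K = (1, 0), N = (0, 1).
1. B lies on line YK with YB:BK = 5:4 ⇒ B = (5/9, 0)
2. C lies on line BN with BC:CN = 2:3 ⇒ C = (1/3, 2/5)
3. U is the midpoint of KY ⇒ U = (1/2, 0)
2·[KCU] = 1/5, 2·[YCB] = -2/9
[KCU]:[YCB] = 1/5:-2/9 = -9/10

[KCU]:[YCB] = -9/10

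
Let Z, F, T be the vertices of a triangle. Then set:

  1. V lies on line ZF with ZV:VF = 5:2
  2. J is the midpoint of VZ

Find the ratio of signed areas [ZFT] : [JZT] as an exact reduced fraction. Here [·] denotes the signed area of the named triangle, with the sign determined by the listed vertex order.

Set Z = (0, 0), F = (1, 0), T = (0, 1); any affine frame gives the same invariant.
1. V lies on line ZF with ZV:VF = 5:2 ⇒ V = (5/7, 0)
2. J is the midpoint of VZ ⇒ J = (5/14, 0)
2·[ZFT] = 1, 2·[JZT] = -5/14
[ZFT]:[JZT] = 1:-5/14 = -14/5

[ZFT]:[JZT] = -14/5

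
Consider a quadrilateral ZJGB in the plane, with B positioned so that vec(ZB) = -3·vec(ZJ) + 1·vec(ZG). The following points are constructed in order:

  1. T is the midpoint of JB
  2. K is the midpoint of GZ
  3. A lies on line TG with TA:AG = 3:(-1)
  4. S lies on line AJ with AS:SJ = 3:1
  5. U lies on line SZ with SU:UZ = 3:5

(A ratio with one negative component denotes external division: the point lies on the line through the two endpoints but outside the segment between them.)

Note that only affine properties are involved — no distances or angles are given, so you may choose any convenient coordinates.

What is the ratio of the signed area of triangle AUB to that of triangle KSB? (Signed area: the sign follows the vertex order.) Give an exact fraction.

[AUB]:[KSB] = 237/8

Set Z = (0, 0), J = (1, 0), G = (0, 1), B = (-3, 1); any affine frame gives the same invariant.
1. T is the midpoint of JB ⇒ T = (-1, 1/2)
2. K is the midpoint of GZ ⇒ K = (0, 1/2)
3. A lies on line TG with TA:AG = 3:(-1) ⇒ A = (1/2, 5/4)
4. S lies on line AJ with AS:SJ = 3:1 ⇒ S = (7/8, 5/16)
5. U lies on line SZ with SU:UZ = 3:5 ⇒ U = (35/64, 25/128)
2·[AUB] = -237/64, 2·[KSB] = -1/8
[AUB]:[KSB] = -237/64:-1/8 = 237/8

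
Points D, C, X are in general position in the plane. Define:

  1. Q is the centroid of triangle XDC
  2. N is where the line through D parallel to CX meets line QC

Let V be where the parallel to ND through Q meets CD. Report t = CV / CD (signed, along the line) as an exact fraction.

Choose coordinates D = (0, 0), C = (1, 0), X = (0, 1).
1. Q is the centroid of triangle XDC ⇒ Q = (1/3, 1/3)
2. N is where the line through D parallel to CX meets line QC ⇒ N = (-1, 1)
through Q parallel to ND: direction (1, -1); meets CD at V = (2/3, 0)
V = C + t·(D−C) with t = 1/3

t = 1/3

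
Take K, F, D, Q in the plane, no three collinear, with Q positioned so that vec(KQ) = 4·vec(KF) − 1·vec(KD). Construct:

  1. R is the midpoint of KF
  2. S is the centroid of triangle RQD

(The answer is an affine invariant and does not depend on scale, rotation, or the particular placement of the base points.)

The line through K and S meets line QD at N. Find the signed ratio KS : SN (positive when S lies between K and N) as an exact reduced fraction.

Set K = (0, 0), F = (1, 0), D = (0, 1), Q = (4, -1); any affine frame gives the same invariant.
1. R is the midpoint of KF ⇒ R = (1/2, 0)
2. S is the centroid of triangle RQD ⇒ S = (3/2, 0)
line KS meets QD at N = (2, 0)
S = K + t·(N−K) with t = 3/4, so KS:SN = 3/4:1/4

KS:SN = 3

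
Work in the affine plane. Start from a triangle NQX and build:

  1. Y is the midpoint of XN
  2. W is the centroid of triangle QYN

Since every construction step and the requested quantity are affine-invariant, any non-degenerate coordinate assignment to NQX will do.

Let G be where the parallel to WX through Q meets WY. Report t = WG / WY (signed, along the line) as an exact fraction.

Assign N = (0, 0), Q = (1, 0), X = (0, 1) — the answer is frame-independent, so this choice is without loss of generality.
1. Y is the midpoint of XN ⇒ Y = (0, 1/2)
2. W is the centroid of triangle QYN ⇒ W = (1/3, 1/6)
through Q parallel to WX: direction (-1/3, 5/6); meets WY at G = (4/3, -5/6)
G = W + t·(Y−W) with t = -3

t = -3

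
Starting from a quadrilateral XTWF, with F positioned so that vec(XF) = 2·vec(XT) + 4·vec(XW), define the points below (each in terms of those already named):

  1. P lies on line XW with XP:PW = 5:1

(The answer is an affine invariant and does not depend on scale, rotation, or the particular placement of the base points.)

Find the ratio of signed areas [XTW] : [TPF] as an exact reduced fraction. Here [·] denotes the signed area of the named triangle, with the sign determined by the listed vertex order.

[XTW]:[TPF] = -6/29

Work in coordinates with X = (0, 0), T = (1, 0), W = (0, 1), F = (2, 4).
1. P lies on line XW with XP:PW = 5:1 ⇒ P = (0, 5/6)
2·[XTW] = 1, 2·[TPF] = -29/6
[XTW]:[TPF] = 1:-29/6 = -6/29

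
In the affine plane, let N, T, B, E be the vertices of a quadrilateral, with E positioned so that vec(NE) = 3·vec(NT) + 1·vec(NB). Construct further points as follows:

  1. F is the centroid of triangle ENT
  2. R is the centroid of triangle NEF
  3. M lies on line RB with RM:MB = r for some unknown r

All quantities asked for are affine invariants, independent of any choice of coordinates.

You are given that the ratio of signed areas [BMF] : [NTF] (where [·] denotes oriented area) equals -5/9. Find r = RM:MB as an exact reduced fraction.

r = 1/5

Set N = (0, 0), T = (1, 0), B = (0, 1), E = (3, 1); any affine frame gives the same invariant.
1. F is the centroid of triangle ENT ⇒ F = (4/3, 1/3)
2. R is the centroid of triangle NEF ⇒ R = (13/9, 4/9)
3. With RM:MB = r, write λ = r/(r+1) so M = R + λ·(B−R); M is affine-linear in λ
Every point depending on M is an affine combination of M and λ-independent points, so each such coordinate is linear in λ; the λ² term in each signed area is a multiple of (B−R)×(B−R) = 0, so 2·[BMF] and 2·[NTF] are each linear in λ. Evaluating at λ=0 and λ=1:
  2·[BMF] = 2/9·λ − 2/9,   2·[NTF] = 1/3
So [BMF]:[NTF] = (2/9·λ − 2/9) / (1/3). Setting this equal to -5/9:
  2/9·λ − 2/9 = -5/9·(1/3)  ⇒  λ = 1/6
Then r = λ/(1−λ) = (1/6)/(5/6) = 1/5. Check: with r = 1/5, M = (65/54, 29/54) and [BMF]:[NTF] = -5/9 as required.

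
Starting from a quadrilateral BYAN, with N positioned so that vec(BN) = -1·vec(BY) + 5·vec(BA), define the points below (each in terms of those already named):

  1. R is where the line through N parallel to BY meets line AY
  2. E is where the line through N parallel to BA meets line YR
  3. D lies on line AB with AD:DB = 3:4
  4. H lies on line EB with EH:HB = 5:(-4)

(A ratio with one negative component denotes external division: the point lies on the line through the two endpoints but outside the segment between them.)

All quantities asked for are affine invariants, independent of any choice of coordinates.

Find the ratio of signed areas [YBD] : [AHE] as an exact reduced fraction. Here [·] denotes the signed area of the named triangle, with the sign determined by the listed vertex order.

[YBD]:[AHE] = 4/35

Choose coordinates B = (0, 0), Y = (1, 0), A = (0, 1), N = (-1, 5).
1. R is where the line through N parallel to BY meets line AY ⇒ R = (-4, 5)
2. E is where the line through N parallel to BA meets line YR ⇒ E = (-1, 2)
3. D lies on line AB with AD:DB = 3:4 ⇒ D = (0, 4/7)
4. H lies on line EB with EH:HB = 5:(-4) ⇒ H = (4, -8)
2·[YBD] = -4/7, 2·[AHE] = -5
[YBD]:[AHE] = -4/7:-5 = 4/35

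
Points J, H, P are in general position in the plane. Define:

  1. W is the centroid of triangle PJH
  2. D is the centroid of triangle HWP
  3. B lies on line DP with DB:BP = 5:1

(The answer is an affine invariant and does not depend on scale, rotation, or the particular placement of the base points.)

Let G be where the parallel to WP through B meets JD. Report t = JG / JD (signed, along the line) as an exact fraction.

t = 19/24

Choose coordinates J = (0, 0), H = (1, 0), P = (0, 1).
1. W is the centroid of triangle PJH ⇒ W = (1/3, 1/3)
2. D is the centroid of triangle HWP ⇒ D = (4/9, 4/9)
3. B lies on line DP with DB:BP = 5:1 ⇒ B = (2/27, 49/54)
through B parallel to WP: direction (-1/3, 2/3); meets JD at G = (19/54, 19/54)
G = J + t·(D−J) with t = 19/24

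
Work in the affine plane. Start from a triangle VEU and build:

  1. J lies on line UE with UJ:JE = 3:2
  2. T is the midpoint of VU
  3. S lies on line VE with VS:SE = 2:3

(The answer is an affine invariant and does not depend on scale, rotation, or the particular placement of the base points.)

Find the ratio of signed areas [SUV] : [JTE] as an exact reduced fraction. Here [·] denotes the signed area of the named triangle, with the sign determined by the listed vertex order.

[SUV]:[JTE] = 2

Set V = (0, 0), E = (1, 0), U = (0, 1); any affine frame gives the same invariant.
1. J lies on line UE with UJ:JE = 3:2 ⇒ J = (3/5, 2/5)
2. T is the midpoint of VU ⇒ T = (0, 1/2)
3. S lies on line VE with VS:SE = 2:3 ⇒ S = (2/5, 0)
2·[SUV] = 2/5, 2·[JTE] = 1/5
[SUV]:[JTE] = 2/5:1/5 = 2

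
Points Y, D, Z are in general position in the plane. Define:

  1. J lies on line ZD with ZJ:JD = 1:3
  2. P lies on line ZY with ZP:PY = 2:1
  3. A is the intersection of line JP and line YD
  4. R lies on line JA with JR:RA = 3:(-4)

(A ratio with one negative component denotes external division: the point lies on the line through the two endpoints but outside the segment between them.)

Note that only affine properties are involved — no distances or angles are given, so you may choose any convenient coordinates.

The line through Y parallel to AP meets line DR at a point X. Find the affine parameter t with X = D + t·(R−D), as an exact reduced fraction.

t = 5/6

Choose coordinates Y = (0, 0), D = (1, 0), Z = (0, 1).
1. J lies on line ZD with ZJ:JD = 1:3 ⇒ J = (1/4, 3/4)
2. P lies on line ZY with ZP:PY = 2:1 ⇒ P = (0, 1/3)
3. A is the intersection of line JP and line YD ⇒ A = (-1/5, 0)
4. R lies on line JA with JR:RA = 3:(-4) ⇒ R = (8/5, 3)
through Y parallel to AP: direction (1/5, 1/3); meets DR at X = (3/2, 5/2)
X = D + t·(R−D) with t = 5/6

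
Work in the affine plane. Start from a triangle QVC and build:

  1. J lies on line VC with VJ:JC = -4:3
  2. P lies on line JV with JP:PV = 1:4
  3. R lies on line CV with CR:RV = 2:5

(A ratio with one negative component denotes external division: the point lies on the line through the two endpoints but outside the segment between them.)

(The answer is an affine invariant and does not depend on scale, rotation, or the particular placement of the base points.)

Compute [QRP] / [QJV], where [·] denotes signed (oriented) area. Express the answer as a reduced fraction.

[QRP]:[QJV] = -87/140

Assign Q = (0, 0), V = (1, 0), C = (0, 1) — the answer is frame-independent, so this choice is without loss of generality.
1. J lies on line VC with VJ:JC = -4:3 ⇒ J = (-3, 4)
2. P lies on line JV with JP:PV = 1:4 ⇒ P = (-11/5, 16/5)
3. R lies on line CV with CR:RV = 2:5 ⇒ R = (2/7, 5/7)
2·[QRP] = 87/35, 2·[QJV] = -4
[QRP]:[QJV] = 87/35:-4 = -87/140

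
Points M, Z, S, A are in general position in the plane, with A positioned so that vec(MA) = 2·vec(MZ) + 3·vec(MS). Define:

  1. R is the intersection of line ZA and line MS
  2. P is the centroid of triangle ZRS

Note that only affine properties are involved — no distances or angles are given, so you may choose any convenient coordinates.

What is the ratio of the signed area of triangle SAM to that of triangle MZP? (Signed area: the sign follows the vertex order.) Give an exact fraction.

[SAM]:[MZP] = 3

Set M = (0, 0), Z = (1, 0), S = (0, 1), A = (2, 3); any affine frame gives the same invariant.
1. R is the intersection of line ZA and line MS ⇒ R = (0, -3)
2. P is the centroid of triangle ZRS ⇒ P = (1/3, -2/3)
2·[SAM] = -2, 2·[MZP] = -2/3
[SAM]:[MZP] = -2:-2/3 = 3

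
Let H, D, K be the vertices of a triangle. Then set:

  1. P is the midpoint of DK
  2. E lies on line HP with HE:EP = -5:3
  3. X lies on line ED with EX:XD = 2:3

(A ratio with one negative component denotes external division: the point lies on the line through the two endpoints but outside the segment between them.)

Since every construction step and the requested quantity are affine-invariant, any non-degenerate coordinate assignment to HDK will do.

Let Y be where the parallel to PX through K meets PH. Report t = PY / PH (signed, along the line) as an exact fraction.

t = -9/4

Work in coordinates with H = (0, 0), D = (1, 0), K = (0, 1).
1. P is the midpoint of DK ⇒ P = (1/2, 1/2)
2. E lies on line HP with HE:EP = -5:3 ⇒ E = (5/4, 5/4)
3. X lies on line ED with EX:XD = 2:3 ⇒ X = (23/20, 3/4)
through K parallel to PX: direction (13/20, 1/4); meets PH at Y = (13/8, 13/8)
Y = P + t·(H−P) with t = -9/4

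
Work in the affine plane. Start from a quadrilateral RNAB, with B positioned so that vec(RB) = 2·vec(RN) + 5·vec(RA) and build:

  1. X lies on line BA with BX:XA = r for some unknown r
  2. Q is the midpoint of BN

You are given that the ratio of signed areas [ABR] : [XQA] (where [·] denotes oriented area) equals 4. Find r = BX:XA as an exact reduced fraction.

r = 5

Assign R = (0, 0), N = (1, 0), A = (0, 1), B = (2, 5) — the answer is frame-independent, so this choice is without loss of generality.
1. With BX:XA = r, write λ = r/(r+1) so X = B + λ·(A−B); X is affine-linear in λ
2. Q is the midpoint of BN ⇒ Q = (3/2, 5/2)
Every point depending on X is an affine combination of X and λ-independent points, so each such coordinate is linear in λ; the λ² term in each signed area is a multiple of (A−B)×(A−B) = 0, so 2·[ABR] and 2·[XQA] are each linear in λ. Evaluating at λ=0 and λ=1:
  2·[ABR] = -2,   2·[XQA] = 3·λ − 3
So [ABR]:[XQA] = (-2) / (3·λ − 3). Setting this equal to 4:
  -2 = 4·(3·λ − 3)  ⇒  λ = 5/6
Then r = λ/(1−λ) = (5/6)/(1/6) = 5. Check: with r = 5, X = (1/3, 5/3) and [ABR]:[XQA] = 4 as required.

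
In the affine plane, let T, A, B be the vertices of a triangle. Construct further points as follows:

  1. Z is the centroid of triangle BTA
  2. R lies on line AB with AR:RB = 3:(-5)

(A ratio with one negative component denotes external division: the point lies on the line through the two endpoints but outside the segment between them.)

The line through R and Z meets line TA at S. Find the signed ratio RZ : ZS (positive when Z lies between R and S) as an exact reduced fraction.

RZ:ZS = -11/2

Assign T = (0, 0), A = (1, 0), B = (0, 1) — the answer is frame-independent, so this choice is without loss of generality.
1. Z is the centroid of triangle BTA ⇒ Z = (1/3, 1/3)
2. R lies on line AB with AR:RB = 3:(-5) ⇒ R = (5/2, -3/2)
line RZ meets TA at S = (8/11, 0)
Z = R + t·(S−R) with t = 11/9, so RZ:ZS = 11/9:-2/9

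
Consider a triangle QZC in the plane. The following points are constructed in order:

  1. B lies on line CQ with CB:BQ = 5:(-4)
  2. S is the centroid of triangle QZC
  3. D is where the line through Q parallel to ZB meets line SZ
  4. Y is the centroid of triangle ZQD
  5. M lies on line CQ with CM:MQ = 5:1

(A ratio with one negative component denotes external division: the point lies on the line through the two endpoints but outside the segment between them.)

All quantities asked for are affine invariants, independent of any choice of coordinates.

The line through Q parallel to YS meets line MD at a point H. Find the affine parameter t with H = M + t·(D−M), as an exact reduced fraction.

t = -1/5

Work in coordinates with Q = (0, 0), Z = (1, 0), C = (0, 1).
1. B lies on line CQ with CB:BQ = 5:(-4) ⇒ B = (0, -4)
2. S is the centroid of triangle QZC ⇒ S = (1/3, 1/3)
3. D is where the line through Q parallel to ZB meets line SZ ⇒ D = (1/9, 4/9)
4. Y is the centroid of triangle ZQD ⇒ Y = (10/27, 4/27)
5. M lies on line CQ with CM:MQ = 5:1 ⇒ M = (0, 1/6)
through Q parallel to YS: direction (-1/27, 5/27); meets MD at H = (-1/45, 1/9)
H = M + t·(D−M) with t = -1/5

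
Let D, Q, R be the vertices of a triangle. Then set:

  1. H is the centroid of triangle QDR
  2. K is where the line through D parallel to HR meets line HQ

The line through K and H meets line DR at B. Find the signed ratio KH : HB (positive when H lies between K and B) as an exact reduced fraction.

Set D = (0, 0), Q = (1, 0), R = (0, 1); any affine frame gives the same invariant.
1. H is the centroid of triangle QDR ⇒ H = (1/3, 1/3)
2. K is where the line through D parallel to HR meets line HQ ⇒ K = (-1/3, 2/3)
line KH meets DR at B = (0, 1/2)
H = K + t·(B−K) with t = 2, so KH:HB = 2:-1

KH:HB = -2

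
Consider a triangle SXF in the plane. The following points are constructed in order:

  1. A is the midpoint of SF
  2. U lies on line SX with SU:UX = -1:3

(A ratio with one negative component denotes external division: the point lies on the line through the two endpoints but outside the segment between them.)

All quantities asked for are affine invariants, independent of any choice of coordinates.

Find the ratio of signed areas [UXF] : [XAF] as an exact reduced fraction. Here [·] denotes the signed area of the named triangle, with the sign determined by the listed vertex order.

Work in coordinates with S = (0, 0), X = (1, 0), F = (0, 1).
1. A is the midpoint of SF ⇒ A = (0, 1/2)
2. U lies on line SX with SU:UX = -1:3 ⇒ U = (-1/2, 0)
2·[UXF] = 3/2, 2·[XAF] = -1/2
[UXF]:[XAF] = 3/2:-1/2 = -3

[UXF]:[XAF] = -3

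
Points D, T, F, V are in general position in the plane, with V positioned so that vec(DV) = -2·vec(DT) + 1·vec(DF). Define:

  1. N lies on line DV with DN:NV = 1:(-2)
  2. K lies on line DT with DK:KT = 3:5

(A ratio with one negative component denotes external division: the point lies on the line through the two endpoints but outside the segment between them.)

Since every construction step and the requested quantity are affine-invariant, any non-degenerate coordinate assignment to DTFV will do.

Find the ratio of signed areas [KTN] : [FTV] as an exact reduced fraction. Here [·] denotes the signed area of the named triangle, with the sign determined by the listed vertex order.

Set D = (0, 0), T = (1, 0), F = (0, 1), V = (-2, 1); any affine frame gives the same invariant.
1. N lies on line DV with DN:NV = 1:(-2) ⇒ N = (2, -1)
2. K lies on line DT with DK:KT = 3:5 ⇒ K = (3/8, 0)
2·[KTN] = -5/8, 2·[FTV] = -2
[KTN]:[FTV] = -5/8:-2 = 5/16

[KTN]:[FTV] = 5/16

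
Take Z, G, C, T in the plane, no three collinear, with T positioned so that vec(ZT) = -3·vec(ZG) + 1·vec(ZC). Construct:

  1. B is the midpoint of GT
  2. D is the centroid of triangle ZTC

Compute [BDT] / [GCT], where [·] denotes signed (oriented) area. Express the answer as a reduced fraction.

Choose coordinates Z = (0, 0), G = (1, 0), C = (0, 1), T = (-3, 1).
1. B is the midpoint of GT ⇒ B = (-1, 1/2)
2. D is the centroid of triangle ZTC ⇒ D = (-1, 2/3)
2·[BDT] = 1/3, 2·[GCT] = 3
[BDT]:[GCT] = 1/3:3 = 1/9

[BDT]:[GCT] = 1/9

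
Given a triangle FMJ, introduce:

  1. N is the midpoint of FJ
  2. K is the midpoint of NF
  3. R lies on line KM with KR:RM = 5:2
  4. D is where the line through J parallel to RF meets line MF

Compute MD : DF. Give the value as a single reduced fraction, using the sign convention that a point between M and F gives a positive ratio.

Assign F = (0, 0), M = (1, 0), J = (0, 1) — the answer is frame-independent, so this choice is without loss of generality.
1. N is the midpoint of FJ ⇒ N = (0, 1/2)
2. K is the midpoint of NF ⇒ K = (0, 1/4)
3. R lies on line KM with KR:RM = 5:2 ⇒ R = (5/7, 1/14)
4. D is where the line through J parallel to RF meets line MF ⇒ D = (-10, 0)
D = M + t·(F−M) with t = 11, so MD:DF = t:(1−t) = 11:-10

MD:DF = -11/10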